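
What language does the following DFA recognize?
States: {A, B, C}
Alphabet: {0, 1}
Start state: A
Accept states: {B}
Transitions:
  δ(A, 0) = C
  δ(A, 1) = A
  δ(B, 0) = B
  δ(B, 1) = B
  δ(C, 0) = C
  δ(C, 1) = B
Testing a few strings:
  '1100' → reject
  '0' → reject
  '100' → reject
  '01' → accept
State roles: A=no 0 seen yet; B=substring 01 seen; C=seen a 0, waiting for 1
All binary strings containing the substring 01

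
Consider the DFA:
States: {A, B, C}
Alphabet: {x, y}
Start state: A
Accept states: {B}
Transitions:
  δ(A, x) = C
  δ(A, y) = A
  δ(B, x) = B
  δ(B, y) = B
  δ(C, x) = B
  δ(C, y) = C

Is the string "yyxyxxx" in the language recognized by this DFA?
Processing string "yyxyxxx":
  A --y--> A
  A --y--> A
  A --x--> C
  C --y--> C
  C --x--> B
  B --x--> B
  B --x--> B
Final state: B
Accept states: {B}
Yes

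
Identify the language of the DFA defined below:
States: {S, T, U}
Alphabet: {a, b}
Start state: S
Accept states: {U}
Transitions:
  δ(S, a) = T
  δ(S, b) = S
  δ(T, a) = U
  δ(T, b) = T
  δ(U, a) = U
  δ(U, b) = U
Testing a few strings:
  'bb' → reject
  'aba' → accept
  'b' → reject
  'bbba' → reject
State roles: S=zero a's seen; T=one a seen; U=≥ two a's seen
All strings over {a,b} containing at least two a's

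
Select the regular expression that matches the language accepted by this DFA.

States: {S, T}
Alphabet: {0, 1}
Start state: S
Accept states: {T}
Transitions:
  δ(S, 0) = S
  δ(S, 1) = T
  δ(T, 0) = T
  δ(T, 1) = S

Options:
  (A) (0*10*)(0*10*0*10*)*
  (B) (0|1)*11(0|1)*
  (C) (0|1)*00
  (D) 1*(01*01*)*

Check each option against the DFA on short strings; one disagreement eliminates an option:
  (A) (0*10*)(0*10*0*10*)*: agrees with the DFA on every string of length ≤ 6
  (B) (0|1)*11(0|1)*: on '1' the DFA goes S → T and accepts (T ∈ Accept), but the regex does not match it → eliminate
  (C) (0|1)*00: on '1' the DFA goes S → T and accepts (T ∈ Accept), but the regex does not match it → eliminate
  (D) 1*(01*01*)*: on ε the DFA stays in S and rejects (S ∉ Accept), but the regex matches it → eliminate
Only (A) is consistent with the DFA.
(A) (0*10*)(0*10*0*10*)*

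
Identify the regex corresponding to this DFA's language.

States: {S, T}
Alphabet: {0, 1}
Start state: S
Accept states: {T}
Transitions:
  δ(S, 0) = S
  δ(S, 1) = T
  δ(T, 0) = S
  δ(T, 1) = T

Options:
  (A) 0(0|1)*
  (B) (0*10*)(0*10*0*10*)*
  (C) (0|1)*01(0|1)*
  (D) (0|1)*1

Check each option against the DFA on short strings; one disagreement eliminates an option:
  (A) 0(0|1)*: on '0' the DFA goes S → S and rejects (S ∉ Accept), but the regex matches it → eliminate
  (B) (0*10*)(0*10*0*10*)*: on '10' the DFA goes S → T → S and rejects (S ∉ Accept), but the regex matches it → eliminate
  (C) (0|1)*01(0|1)*: on '1' the DFA goes S → T and accepts (T ∈ Accept), but the regex does not match it → eliminate
  (D) (0|1)*1: agrees with the DFA on every string of length ≤ 6
Only (D) is consistent with the DFA.
(D) (0|1)*1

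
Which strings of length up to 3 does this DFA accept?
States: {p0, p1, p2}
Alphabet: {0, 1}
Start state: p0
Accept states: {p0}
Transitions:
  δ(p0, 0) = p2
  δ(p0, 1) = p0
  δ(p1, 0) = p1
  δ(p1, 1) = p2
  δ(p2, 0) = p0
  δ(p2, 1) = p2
ε, 1, 00, 11, 001, 010, 100, 111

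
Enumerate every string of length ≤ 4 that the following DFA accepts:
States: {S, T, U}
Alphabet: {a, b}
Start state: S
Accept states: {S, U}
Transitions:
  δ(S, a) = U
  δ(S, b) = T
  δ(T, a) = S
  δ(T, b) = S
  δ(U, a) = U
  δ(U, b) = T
ε, a, aa, ba, bb, aaa, aba, abb, baa, bba, aaaa, aaba, aabb, abaa, abba, baaa, baba, babb, bbaa, bbba, bbbb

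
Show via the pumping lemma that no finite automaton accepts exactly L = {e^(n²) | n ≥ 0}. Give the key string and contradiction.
Assume L is regular with pumping length p. Idea: pumping adds a fixed amount, but gaps between consecutive squares grow.
Choose s = e^(p²) (length p² ≥ p). By the pumping lemma, s = xyz with |xy| ≤ p, |y| > 0, so |y| = k with 1 ≤ k ≤ p. Then |xy²z| = p²+k. Since p² < p²+k ≤ p²+p < (p+1)², the length p²+k lies strictly between consecutive squares, so it is not a perfect square and xy²z ∉ L.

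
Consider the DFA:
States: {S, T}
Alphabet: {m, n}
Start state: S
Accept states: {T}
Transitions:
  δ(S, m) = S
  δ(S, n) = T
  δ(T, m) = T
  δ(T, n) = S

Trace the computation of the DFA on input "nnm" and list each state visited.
read 'n': S → T
  read 'n': T → S
  read 'm': S → S
S -> T -> S -> S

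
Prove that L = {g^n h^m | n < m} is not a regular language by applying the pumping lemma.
Assume L is regular with pumping length p. Idea: pumping up the g-block makes the g-count reach the h-count.
Choose s = g^p h^(p+1) ∈ L. By the pumping lemma, s = xyz with |xy| ≤ p, |y| > 0, so y = g^k with k ≥ 1. Then xy²z = g^(p+k) h^(p+1). Since p+k ≥ p+1, the number of g's is no longer strictly less than the number of h's, so xy²z ∉ L.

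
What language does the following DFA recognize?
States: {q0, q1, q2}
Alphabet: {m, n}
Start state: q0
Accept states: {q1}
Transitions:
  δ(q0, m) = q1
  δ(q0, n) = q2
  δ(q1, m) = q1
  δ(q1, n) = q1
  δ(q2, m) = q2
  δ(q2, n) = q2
Testing a few strings:
  'nmm' → reject
  'nmn' → reject
  'nm' → reject
  'n' → reject
State roles: q0=no input read; q1=started with m; q2=started with n (dead)
All strings over {m,n} starting with m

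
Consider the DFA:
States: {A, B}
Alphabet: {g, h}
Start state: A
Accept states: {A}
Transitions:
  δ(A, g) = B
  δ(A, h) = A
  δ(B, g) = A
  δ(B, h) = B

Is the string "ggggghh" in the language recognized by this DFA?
Processing string "ggggghh":
  A --g--> B
  B --g--> A
  A --g--> B
  B --g--> A
  A --g--> B
  B --h--> B
  B --h--> B
Final state: B
Accept states: {A}
No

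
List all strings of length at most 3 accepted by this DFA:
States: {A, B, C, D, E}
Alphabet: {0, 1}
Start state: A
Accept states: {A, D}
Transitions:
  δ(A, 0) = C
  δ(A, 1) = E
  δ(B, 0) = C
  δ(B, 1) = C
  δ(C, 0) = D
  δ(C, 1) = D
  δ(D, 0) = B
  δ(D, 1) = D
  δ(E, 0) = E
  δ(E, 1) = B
ε, 00, 01, 001, 011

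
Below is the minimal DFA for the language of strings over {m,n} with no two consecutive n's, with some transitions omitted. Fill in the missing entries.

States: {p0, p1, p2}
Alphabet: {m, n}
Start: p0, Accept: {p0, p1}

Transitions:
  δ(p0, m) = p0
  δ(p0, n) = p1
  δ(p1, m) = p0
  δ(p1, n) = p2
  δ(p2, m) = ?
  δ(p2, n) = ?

From the language and accept set, identify what each state tracks — p0: last symbol not n (ok); p1: last symbol n (ok); p2: saw nn (dead).
Each missing δ(q, a) is the state matching the new tracked value after reading a.
δ(p2, m) = p2; δ(p2, n) = p2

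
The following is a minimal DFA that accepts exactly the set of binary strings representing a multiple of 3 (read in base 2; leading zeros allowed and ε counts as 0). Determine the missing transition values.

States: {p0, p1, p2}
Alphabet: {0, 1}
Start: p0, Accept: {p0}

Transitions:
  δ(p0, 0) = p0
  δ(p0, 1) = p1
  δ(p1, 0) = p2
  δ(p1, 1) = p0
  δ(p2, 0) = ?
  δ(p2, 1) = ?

From the language and accept set, identify what each state tracks — p0: value ≡ 0 (mod 3); p1: value ≡ 1 (mod 3); p2: value ≡ 2 (mod 3).
Each missing δ(q, a) is the state matching the new tracked value after reading a.
δ(p2, 0) = p1; δ(p2, 1) = p2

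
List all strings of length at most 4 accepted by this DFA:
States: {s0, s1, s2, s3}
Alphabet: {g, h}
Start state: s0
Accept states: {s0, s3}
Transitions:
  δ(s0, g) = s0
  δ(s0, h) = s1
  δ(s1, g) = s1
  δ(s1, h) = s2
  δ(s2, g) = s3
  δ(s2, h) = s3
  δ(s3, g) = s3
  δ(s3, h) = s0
ε, g, gg, ggg, hhg, hhh, gggg, ghhg, ghhh, hghg, hghh, hhgg, hhgh, hhhg, hhhh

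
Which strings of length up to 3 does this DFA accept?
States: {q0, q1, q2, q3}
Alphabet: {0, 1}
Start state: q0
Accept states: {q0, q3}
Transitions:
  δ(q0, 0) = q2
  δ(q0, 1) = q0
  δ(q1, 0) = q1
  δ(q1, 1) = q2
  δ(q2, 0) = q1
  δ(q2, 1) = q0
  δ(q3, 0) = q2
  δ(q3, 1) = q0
ε, 1, 01, 11, 011, 101, 111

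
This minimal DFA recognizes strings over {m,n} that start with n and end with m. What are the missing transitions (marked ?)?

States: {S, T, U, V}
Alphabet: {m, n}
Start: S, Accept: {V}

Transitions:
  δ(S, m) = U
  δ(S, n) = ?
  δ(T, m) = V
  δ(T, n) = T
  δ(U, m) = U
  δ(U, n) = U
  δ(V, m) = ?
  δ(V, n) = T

From the language and accept set, identify what each state tracks — S: no input read; T: started with n, last symbol n; U: started with m (dead); V: started with n, last symbol m.
Each missing δ(q, a) is the state matching the new tracked value after reading a.
δ(S, n) = T; δ(V, m) = V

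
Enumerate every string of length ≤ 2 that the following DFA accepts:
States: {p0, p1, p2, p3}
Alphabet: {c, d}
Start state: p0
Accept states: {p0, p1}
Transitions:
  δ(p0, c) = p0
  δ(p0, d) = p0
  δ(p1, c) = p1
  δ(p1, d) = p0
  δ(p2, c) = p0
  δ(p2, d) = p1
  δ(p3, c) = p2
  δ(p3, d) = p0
ε, c, d, cc, cd, dc, dd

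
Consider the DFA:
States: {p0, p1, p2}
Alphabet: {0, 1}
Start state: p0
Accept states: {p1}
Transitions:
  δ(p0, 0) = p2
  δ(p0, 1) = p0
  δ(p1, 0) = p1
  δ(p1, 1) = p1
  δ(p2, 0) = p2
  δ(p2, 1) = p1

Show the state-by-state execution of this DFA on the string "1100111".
read '1': p0 → p0
  read '1': p0 → p0
  read '0': p0 → p2
  read '0': p2 → p2
  read '1': p2 → p1
  read '1': p1 → p1
  read '1': p1 → p1
p0 -> p0 -> p0 -> p2 -> p2 -> p1 -> p1 -> p1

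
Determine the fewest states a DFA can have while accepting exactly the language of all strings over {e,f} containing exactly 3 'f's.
By Myhill–Nerode, count the distinguishable equivalence classes: 5 classes — having seen 0, 1, …, 3, or >3 copies of 'f'; the count-3 class is the only accepting one and >3 is dead.
5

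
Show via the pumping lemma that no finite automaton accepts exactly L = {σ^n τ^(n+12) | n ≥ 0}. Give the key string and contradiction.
Assume L is regular with pumping length p. Idea: pumping the σ-block breaks the fixed offset of 12.
Choose s = σ^p τ^(p+12) ∈ L. By the pumping lemma, s = xyz with |xy| ≤ p, |y| > 0, so y = σ^k with k ≥ 1. Then xy²z = σ^(p+k) τ^(p+12). For this to be in L we would need p+12 = (p+k)+12, i.e. k = 0, contradicting k ≥ 1. So xy²z ∉ L.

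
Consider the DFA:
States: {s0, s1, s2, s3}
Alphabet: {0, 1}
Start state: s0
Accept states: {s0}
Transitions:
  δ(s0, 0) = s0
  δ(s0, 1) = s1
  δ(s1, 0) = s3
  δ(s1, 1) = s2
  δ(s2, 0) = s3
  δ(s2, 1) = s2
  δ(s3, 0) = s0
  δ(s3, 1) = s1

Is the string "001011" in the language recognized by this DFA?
Processing string "001011":
  s0 --0--> s0
  s0 --0--> s0
  s0 --1--> s1
  s1 --0--> s3
  s3 --1--> s1
  s1 --1--> s2
Final state: s2
Accept states: {s0}
No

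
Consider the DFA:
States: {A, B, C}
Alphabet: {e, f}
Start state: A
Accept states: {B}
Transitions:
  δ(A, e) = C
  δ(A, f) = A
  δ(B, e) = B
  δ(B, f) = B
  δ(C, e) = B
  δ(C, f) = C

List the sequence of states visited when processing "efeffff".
read 'e': A → C
  read 'f': C → C
  read 'e': C → B
  read 'f': B → B
  read 'f': B → B
  read 'f': B → B
  read 'f': B → B
A -> C -> C -> B -> B -> B -> B -> B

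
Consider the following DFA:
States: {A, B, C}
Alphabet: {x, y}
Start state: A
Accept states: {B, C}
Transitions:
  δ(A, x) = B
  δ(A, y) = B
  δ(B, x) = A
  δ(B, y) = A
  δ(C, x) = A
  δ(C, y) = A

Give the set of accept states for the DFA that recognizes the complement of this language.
Complement accept states = All states \ Original accept states
= {A, B, C} \ {B, C}
{A}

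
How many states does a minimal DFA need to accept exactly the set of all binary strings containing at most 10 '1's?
By Myhill–Nerode, count the distinguishable equivalence classes: 12 classes — having seen 0, 1, …, 10, or >10 copies of '1'; counts 0 through 10 are accepting and >10 is dead.
12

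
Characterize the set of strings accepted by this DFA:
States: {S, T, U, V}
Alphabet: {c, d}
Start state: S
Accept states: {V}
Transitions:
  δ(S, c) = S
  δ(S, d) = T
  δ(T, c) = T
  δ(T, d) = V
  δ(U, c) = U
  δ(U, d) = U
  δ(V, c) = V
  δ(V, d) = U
Testing a few strings:
  'dd' → accept
  'd' → reject
  'cd' → reject
  'c' → reject
State roles: S=zero d's; T=one d; U=≥ three d's (dead); V=two d's
All strings over {c,d} containing exactly two d's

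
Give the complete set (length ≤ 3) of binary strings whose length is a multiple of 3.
ε, 000, 001, 010, 011, 100, 101, 110, 111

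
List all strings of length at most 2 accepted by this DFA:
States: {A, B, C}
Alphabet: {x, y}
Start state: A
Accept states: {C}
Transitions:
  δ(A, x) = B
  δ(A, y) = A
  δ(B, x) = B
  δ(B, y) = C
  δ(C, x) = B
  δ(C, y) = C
xy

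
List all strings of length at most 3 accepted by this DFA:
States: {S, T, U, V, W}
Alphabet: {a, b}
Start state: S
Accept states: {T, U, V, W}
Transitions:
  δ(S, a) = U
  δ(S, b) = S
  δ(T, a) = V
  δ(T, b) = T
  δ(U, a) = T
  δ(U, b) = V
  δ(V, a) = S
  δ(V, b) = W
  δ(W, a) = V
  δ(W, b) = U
a, aa, ab, ba, aaa, aab, abb, baa, bab, bba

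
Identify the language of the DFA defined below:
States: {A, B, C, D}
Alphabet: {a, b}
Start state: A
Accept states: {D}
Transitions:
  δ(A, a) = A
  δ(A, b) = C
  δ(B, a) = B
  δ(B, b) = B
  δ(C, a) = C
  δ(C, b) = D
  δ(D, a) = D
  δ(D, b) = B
Testing a few strings:
  'aaa' → reject
  'baaa' → reject
  'bb' → accept
  'b' → reject
State roles: A=zero b's; B=≥ three b's (dead); C=one b; D=two b's
All strings over {a,b} containing exactly two b's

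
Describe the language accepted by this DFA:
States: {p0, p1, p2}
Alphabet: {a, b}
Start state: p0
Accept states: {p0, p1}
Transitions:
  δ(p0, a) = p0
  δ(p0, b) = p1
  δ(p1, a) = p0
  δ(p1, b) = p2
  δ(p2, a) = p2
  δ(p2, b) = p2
Testing a few strings:
  'bbba' → reject
  'aaba' → accept
  'a' → accept
  'abab' → accept
State roles: p0=last symbol not b (ok); p1=last symbol b (ok); p2=saw bb (dead)
All strings over {a,b} with no two consecutive b's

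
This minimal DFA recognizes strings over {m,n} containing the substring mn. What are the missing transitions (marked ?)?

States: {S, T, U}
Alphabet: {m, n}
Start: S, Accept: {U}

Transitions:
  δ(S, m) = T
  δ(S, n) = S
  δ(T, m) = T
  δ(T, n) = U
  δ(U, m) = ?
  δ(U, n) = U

From the language and accept set, identify what each state tracks — S: no m seen yet; T: seen a m, waiting for n; U: substring mn seen.
Each missing δ(q, a) is the state matching the new tracked value after reading a.
δ(U, m) = U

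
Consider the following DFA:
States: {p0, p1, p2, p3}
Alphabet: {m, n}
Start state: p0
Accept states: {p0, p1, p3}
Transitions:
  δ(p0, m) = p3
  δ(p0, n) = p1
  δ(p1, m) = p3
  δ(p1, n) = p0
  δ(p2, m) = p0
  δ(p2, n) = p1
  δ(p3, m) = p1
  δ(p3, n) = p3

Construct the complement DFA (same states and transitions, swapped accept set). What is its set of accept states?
Complement accept states = All states \ Original accept states
= {p0, p1, p2, p3} \ {p0, p1, p3}
{p2}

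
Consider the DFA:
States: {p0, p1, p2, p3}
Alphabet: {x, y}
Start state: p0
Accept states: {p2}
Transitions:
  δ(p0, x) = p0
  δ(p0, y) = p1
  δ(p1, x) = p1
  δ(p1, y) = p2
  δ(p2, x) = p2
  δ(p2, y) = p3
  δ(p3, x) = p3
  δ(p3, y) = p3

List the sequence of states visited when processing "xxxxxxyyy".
read 'x': p0 → p0
  read 'x': p0 → p0
  read 'x': p0 → p0
  read 'x': p0 → p0
  read 'x': p0 → p0
  read 'x': p0 → p0
  read 'y': p0 → p1
  read 'y': p1 → p2
  read 'y': p2 → p3
p0 -> p0 -> p0 -> p0 -> p0 -> p0 -> p0 -> p1 -> p2 -> p3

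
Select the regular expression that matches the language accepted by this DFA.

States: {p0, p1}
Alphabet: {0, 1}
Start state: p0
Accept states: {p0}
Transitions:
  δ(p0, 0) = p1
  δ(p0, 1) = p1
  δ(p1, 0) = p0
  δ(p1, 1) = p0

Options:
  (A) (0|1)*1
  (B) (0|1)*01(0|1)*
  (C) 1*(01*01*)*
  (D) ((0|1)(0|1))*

Check each option against the DFA on short strings; one disagreement eliminates an option:
  (A) (0|1)*1: on ε the DFA stays in p0 and accepts (p0 ∈ Accept), but the regex does not match it → eliminate
  (B) (0|1)*01(0|1)*: on ε the DFA stays in p0 and accepts (p0 ∈ Accept), but the regex does not match it → eliminate
  (C) 1*(01*01*)*: on '1' the DFA goes p0 → p1 and rejects (p1 ∉ Accept), but the regex matches it → eliminate
  (D) ((0|1)(0|1))*: agrees with the DFA on every string of length ≤ 6
Only (D) is consistent with the DFA.
(D) ((0|1)(0|1))*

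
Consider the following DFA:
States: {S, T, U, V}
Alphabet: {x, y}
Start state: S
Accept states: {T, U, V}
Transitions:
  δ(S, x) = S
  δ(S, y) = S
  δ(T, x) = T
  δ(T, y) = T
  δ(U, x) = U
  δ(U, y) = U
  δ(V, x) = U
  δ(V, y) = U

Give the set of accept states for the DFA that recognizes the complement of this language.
Complement accept states = All states \ Original accept states
= {S, T, U, V} \ {T, U, V}
{S}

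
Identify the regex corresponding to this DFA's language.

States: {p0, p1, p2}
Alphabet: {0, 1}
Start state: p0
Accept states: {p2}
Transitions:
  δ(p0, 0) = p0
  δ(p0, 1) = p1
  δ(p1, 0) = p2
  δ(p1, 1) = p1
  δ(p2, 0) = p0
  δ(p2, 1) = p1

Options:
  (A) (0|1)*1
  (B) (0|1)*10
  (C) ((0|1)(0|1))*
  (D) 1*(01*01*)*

Check each option against the DFA on short strings; one disagreement eliminates an option:
  (A) (0|1)*1: on '1' the DFA goes p0 → p1 and rejects (p1 ∉ Accept), but the regex matches it → eliminate
  (B) (0|1)*10: agrees with the DFA on every string of length ≤ 6
  (C) ((0|1)(0|1))*: on ε the DFA stays in p0 and rejects (p0 ∉ Accept), but the regex matches it → eliminate
  (D) 1*(01*01*)*: on ε the DFA stays in p0 and rejects (p0 ∉ Accept), but the regex matches it → eliminate
Only (B) is consistent with the DFA.
(B) (0|1)*10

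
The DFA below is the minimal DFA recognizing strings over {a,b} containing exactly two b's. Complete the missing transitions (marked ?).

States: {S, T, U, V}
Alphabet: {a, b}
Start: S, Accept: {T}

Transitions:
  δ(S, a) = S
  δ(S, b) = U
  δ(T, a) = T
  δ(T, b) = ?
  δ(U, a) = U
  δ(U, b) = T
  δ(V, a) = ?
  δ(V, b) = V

From the language and accept set, identify what each state tracks — S: zero b's; T: two b's; U: one b; V: ≥ three b's (dead).
Each missing δ(q, a) is the state matching the new tracked value after reading a.
δ(T, b) = V; δ(V, a) = V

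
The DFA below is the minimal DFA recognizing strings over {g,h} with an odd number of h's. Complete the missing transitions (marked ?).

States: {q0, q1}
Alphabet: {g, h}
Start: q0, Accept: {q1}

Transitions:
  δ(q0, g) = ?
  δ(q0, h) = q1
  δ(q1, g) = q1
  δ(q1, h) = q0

From the language and accept set, identify what each state tracks — q0: even number of h's so far; q1: odd number of h's so far.
Each missing δ(q, a) is the state matching the new tracked value after reading a.
δ(q0, g) = q0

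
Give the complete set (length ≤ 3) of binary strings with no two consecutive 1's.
ε, 0, 1, 00, 01, 10, 000, 001, 010, 100, 101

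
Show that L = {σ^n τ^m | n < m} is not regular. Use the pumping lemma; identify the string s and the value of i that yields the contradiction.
Assume L is regular with pumping length p. Idea: pumping up the σ-block makes the σ-count reach the τ-count.
Choose s = σ^p τ^(p+1) ∈ L. By the pumping lemma, s = xyz with |xy| ≤ p, |y| > 0, so y = σ^k with k ≥ 1. Then xy²z = σ^(p+k) τ^(p+1). Since p+k ≥ p+1, the number of σ's is no longer strictly less than the number of τ's, so xy²z ∉ L.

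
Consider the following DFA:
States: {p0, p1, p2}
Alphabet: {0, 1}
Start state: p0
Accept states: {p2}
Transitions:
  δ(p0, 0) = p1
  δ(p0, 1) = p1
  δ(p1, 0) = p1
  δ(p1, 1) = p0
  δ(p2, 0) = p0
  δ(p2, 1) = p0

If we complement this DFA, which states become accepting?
Complement accept states = All states \ Original accept states
= {p0, p1, p2} \ {p2}
{p0, p1}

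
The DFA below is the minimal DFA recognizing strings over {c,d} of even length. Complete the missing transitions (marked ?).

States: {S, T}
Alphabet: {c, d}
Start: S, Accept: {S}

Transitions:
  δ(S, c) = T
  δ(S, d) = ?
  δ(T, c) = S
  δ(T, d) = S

From the language and accept set, identify what each state tracks — S: even length so far; T: odd length so far.
Each missing δ(q, a) is the state matching the new tracked value after reading a.
δ(S, d) = T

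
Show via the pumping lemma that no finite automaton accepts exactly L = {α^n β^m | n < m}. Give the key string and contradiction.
Assume L is regular with pumping length p. Idea: pumping up the α-block makes the α-count reach the β-count.
Choose s = α^p β^(p+1) ∈ L. By the pumping lemma, s = xyz with |xy| ≤ p, |y| > 0, so y = α^k with k ≥ 1. Then xy²z = α^(p+k) β^(p+1). Since p+k ≥ p+1, the number of α's is no longer strictly less than the number of β's, so xy²z ∉ L.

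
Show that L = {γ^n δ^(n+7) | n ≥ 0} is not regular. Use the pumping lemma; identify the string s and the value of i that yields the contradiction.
Assume L is regular with pumping length p. Idea: pumping the γ-block breaks the fixed offset of 7.
Choose s = γ^p δ^(p+7) ∈ L. By the pumping lemma, s = xyz with |xy| ≤ p, |y| > 0, so y = γ^k with k ≥ 1. Then xy²z = γ^(p+k) δ^(p+7). For this to be in L we would need p+7 = (p+k)+7, i.e. k = 0, contradicting k ≥ 1. So xy²z ∉ L.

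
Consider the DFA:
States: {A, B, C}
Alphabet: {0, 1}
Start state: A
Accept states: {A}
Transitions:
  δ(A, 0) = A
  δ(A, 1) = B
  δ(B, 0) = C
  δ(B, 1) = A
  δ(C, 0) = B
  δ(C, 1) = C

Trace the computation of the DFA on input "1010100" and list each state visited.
read '1': A → B
  read '0': B → C
  read '1': C → C
  read '0': C → B
  read '1': B → A
  read '0': A → A
  read '0': A → A
A -> B -> C -> C -> B -> A -> A -> A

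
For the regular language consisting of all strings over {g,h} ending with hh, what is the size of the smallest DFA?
By Myhill–Nerode, count the distinguishable equivalence classes: 3 classes — one per longest suffix of the input that is a prefix of 'hh' (lengths 0 through 2); only the length-2 class is accepting.
3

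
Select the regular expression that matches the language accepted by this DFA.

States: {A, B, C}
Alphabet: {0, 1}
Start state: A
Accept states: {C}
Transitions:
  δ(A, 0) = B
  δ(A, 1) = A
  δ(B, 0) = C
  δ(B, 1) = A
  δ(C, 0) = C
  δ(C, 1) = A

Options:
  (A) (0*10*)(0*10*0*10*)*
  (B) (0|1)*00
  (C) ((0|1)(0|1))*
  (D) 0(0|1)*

Check each option against the DFA on short strings; one disagreement eliminates an option:
  (A) (0*10*)(0*10*0*10*)*: on '1' the DFA goes A → A and rejects (A ∉ Accept), but the regex matches it → eliminate
  (B) (0|1)*00: agrees with the DFA on every string of length ≤ 6
  (C) ((0|1)(0|1))*: on ε the DFA stays in A and rejects (A ∉ Accept), but the regex matches it → eliminate
  (D) 0(0|1)*: on '0' the DFA goes A → B and rejects (B ∉ Accept), but the regex matches it → eliminate
Only (B) is consistent with the DFA.
(B) (0|1)*00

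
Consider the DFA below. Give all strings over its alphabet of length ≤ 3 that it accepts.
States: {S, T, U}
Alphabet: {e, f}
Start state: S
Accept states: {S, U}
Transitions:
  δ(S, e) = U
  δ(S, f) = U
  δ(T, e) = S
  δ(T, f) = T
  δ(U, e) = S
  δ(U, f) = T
ε, e, f, ee, fe, eee, eef, efe, fee, fef, ffe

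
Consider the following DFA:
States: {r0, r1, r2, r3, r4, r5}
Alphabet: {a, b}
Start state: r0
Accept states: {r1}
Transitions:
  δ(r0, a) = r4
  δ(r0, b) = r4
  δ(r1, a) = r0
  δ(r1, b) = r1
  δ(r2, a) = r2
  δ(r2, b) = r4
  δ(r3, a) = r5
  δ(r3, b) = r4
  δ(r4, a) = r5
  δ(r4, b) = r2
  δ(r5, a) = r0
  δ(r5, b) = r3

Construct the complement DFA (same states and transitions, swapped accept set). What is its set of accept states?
Complement accept states = All states \ Original accept states
= {r0, r1, r2, r3, r4, r5} \ {r1}
{r0, r2, r3, r4, r5}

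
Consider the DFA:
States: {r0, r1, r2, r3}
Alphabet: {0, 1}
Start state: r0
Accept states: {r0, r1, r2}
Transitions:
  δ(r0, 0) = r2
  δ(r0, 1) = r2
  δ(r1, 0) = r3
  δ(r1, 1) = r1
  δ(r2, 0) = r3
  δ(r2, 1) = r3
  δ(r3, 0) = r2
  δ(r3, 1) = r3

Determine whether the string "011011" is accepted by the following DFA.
Processing string "011011":
  r0 --0--> r2
  r2 --1--> r3
  r3 --1--> r3
  r3 --0--> r2
  r2 --1--> r3
  r3 --1--> r3
Final state: r3
Accept states: {r0, r1, r2}
No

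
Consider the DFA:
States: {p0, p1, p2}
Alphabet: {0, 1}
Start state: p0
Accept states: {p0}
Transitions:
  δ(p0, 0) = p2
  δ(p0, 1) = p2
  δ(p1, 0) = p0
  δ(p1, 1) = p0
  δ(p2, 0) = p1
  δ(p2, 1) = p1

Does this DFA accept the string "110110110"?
Processing string "110110110":
  p0 --1--> p2
  p2 --1--> p1
  p1 --0--> p0
  p0 --1--> p2
  p2 --1--> p1
  p1 --0--> p0
  p0 --1--> p2
  p2 --1--> p1
  p1 --0--> p0
Final state: p0
Accept states: {p0}
Yes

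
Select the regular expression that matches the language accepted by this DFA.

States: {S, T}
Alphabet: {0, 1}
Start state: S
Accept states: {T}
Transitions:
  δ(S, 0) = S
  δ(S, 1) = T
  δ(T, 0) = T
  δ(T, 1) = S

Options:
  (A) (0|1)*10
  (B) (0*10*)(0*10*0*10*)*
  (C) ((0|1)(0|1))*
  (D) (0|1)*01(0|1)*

Check each option against the DFA on short strings; one disagreement eliminates an option:
  (A) (0|1)*10: on '1' the DFA goes S → T and accepts (T ∈ Accept), but the regex does not match it → eliminate
  (B) (0*10*)(0*10*0*10*)*: agrees with the DFA on every string of length ≤ 6
  (C) ((0|1)(0|1))*: on ε the DFA stays in S and rejects (S ∉ Accept), but the regex matches it → eliminate
  (D) (0|1)*01(0|1)*: on '1' the DFA goes S → T and accepts (T ∈ Accept), but the regex does not match it → eliminate
Only (B) is consistent with the DFA.
(B) (0*10*)(0*10*0*10*)*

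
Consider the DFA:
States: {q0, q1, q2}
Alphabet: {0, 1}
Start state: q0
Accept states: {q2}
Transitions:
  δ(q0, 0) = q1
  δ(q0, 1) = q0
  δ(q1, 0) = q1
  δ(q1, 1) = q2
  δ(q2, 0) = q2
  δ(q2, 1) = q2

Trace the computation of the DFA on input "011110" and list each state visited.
read '0': q0 → q1
  read '1': q1 → q2
  read '1': q2 → q2
  read '1': q2 → q2
  read '1': q2 → q2
  read '0': q2 → q2
q0 -> q1 -> q2 -> q2 -> q2 -> q2 -> q2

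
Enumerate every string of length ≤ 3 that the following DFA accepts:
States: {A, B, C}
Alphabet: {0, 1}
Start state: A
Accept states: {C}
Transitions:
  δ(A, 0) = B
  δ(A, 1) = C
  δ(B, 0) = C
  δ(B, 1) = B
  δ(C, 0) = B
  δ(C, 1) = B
1, 00, 010, 100, 110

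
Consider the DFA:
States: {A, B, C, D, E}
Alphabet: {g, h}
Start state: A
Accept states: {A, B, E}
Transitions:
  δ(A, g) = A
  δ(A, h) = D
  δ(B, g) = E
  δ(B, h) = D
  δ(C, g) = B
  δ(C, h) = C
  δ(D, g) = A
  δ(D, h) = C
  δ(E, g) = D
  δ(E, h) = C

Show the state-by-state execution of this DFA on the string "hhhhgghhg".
read 'h': A → D
  read 'h': D → C
  read 'h': C → C
  read 'h': C → C
  read 'g': C → B
  read 'g': B → E
  read 'h': E → C
  read 'h': C → C
  read 'g': C → B
A -> D -> C -> C -> C -> B -> E -> C -> C -> B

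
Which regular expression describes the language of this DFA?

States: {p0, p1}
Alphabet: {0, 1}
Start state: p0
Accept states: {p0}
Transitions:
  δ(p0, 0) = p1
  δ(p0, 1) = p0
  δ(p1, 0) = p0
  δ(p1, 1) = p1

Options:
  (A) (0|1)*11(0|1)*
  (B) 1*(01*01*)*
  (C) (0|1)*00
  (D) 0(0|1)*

Check each option against the DFA on short strings; one disagreement eliminates an option:
  (A) (0|1)*11(0|1)*: on ε the DFA stays in p0 and accepts (p0 ∈ Accept), but the regex does not match it → eliminate
  (B) 1*(01*01*)*: agrees with the DFA on every string of length ≤ 6
  (C) (0|1)*00: on ε the DFA stays in p0 and accepts (p0 ∈ Accept), but the regex does not match it → eliminate
  (D) 0(0|1)*: on ε the DFA stays in p0 and accepts (p0 ∈ Accept), but the regex does not match it → eliminate
Only (B) is consistent with the DFA.
(B) 1*(01*01*)*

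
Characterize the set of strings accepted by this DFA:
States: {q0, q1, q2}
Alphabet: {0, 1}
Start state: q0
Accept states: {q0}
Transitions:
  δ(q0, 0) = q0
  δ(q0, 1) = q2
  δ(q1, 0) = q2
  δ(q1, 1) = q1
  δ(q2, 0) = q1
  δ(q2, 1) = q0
Testing a few strings:
  '0' → accept
  '001' → reject
  '101' → reject
  '000' → accept
State roles: q0=value ≡ 0 (mod 3); q1=value ≡ 2 (mod 3); q2=value ≡ 1 (mod 3)
All binary strings representing a multiple of 3 (read in base 2; leading zeros allowed and ε counts as 0)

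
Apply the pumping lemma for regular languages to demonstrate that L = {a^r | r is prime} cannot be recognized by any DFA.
Assume L is regular with pumping length p. Idea: pumping by a suitable count produces a composite length.
Let q be a prime with q ≥ p and choose s = a^q ∈ L. By the pumping lemma, s = xyz with |xy| ≤ p, |y| = k ≥ 1. Take i = q+1: |xy^(q+1)z| = q + q·k = q(1+k). Since q ≥ 2 and 1+k ≥ 2, q(1+k) is composite, so xy^(q+1)z ∉ L.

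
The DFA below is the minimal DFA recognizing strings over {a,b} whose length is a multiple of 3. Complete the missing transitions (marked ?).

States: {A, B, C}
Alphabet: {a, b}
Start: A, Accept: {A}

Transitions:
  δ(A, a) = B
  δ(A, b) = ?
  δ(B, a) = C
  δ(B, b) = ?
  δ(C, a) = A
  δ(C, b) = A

From the language and accept set, identify what each state tracks — A: length ≡ 0 (mod 3); B: length ≡ 1 (mod 3); C: length ≡ 2 (mod 3).
Each missing δ(q, a) is the state matching the new tracked value after reading a.
δ(A, b) = B; δ(B, b) = C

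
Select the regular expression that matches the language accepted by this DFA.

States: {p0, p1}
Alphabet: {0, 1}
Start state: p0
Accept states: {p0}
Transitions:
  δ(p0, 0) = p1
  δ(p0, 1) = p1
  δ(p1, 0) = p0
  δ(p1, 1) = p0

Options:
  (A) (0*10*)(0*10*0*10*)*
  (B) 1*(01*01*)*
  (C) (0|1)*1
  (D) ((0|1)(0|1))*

Check each option against the DFA on short strings; one disagreement eliminates an option:
  (A) (0*10*)(0*10*0*10*)*: on ε the DFA stays in p0 and accepts (p0 ∈ Accept), but the regex does not match it → eliminate
  (B) 1*(01*01*)*: on '1' the DFA goes p0 → p1 and rejects (p1 ∉ Accept), but the regex matches it → eliminate
  (C) (0|1)*1: on ε the DFA stays in p0 and accepts (p0 ∈ Accept), but the regex does not match it → eliminate
  (D) ((0|1)(0|1))*: agrees with the DFA on every string of length ≤ 6
Only (D) is consistent with the DFA.
(D) ((0|1)(0|1))*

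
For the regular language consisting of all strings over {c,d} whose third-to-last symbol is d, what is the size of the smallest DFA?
By Myhill–Nerode, count the distinguishable equivalence classes: 2^3 = 8 classes — the DFA must remember the last 3 symbols read; every pair of distinct length-3 suffixes is distinguishable by some continuation.
8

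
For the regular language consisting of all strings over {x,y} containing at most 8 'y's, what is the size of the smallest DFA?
By Myhill–Nerode, count the distinguishable equivalence classes: 10 classes — having seen 0, 1, …, 8, or >8 copies of 'y'; counts 0 through 8 are accepting and >8 is dead.
10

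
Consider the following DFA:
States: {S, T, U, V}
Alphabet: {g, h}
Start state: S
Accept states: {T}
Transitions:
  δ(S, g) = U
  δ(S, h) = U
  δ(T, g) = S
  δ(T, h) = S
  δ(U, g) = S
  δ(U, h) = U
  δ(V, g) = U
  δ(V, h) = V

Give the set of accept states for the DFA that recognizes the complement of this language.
Complement accept states = All states \ Original accept states
= {S, T, U, V} \ {T}
{S, U, V}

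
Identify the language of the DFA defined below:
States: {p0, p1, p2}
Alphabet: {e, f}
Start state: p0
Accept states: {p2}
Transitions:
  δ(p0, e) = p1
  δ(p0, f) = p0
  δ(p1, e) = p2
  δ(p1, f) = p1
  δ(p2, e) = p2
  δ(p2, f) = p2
Testing a few strings:
  'ff' → reject
  'fee' → accept
  'ffee' → accept
  'efff' → reject
State roles: p0=zero e's seen; p1=one e seen; p2=≥ two e's seen
All strings over {e,f} containing at least two e's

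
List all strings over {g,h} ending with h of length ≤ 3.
h, gh, hh, ggh, ghh, hgh, hhh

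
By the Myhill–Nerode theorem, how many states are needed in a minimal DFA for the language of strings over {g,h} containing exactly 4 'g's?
By Myhill–Nerode, count the distinguishable equivalence classes: 6 classes — having seen 0, 1, …, 4, or >4 copies of 'g'; the count-4 class is the only accepting one and >4 is dead.
6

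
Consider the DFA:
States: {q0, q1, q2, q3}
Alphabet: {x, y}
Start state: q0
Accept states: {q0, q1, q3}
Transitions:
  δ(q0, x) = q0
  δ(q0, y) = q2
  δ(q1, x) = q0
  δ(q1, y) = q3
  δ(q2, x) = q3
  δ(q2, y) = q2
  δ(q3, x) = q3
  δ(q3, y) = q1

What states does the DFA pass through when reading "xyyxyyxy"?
read 'x': q0 → q0
  read 'y': q0 → q2
  read 'y': q2 → q2
  read 'x': q2 → q3
  read 'y': q3 → q1
  read 'y': q1 → q3
  read 'x': q3 → q3
  read 'y': q3 → q1
q0 -> q0 -> q2 -> q2 -> q3 -> q1 -> q3 -> q3 -> q1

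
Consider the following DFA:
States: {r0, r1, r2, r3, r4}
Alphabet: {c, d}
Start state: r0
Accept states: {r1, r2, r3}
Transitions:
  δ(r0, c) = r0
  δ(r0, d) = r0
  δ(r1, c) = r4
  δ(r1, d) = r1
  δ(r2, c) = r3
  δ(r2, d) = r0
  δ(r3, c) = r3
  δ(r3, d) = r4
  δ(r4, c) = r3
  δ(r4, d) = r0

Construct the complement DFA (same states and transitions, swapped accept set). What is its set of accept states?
Complement accept states = All states \ Original accept states
= {r0, r1, r2, r3, r4} \ {r1, r2, r3}
{r0, r4}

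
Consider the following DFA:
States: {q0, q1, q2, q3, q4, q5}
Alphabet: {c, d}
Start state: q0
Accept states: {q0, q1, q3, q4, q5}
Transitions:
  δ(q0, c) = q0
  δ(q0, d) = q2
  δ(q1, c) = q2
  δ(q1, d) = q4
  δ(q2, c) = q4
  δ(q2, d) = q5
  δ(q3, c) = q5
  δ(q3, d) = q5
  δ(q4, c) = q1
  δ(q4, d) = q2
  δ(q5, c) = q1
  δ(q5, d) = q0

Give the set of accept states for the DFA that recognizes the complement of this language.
Complement accept states = All states \ Original accept states
= {q0, q1, q2, q3, q4, q5} \ {q0, q1, q3, q4, q5}
{q2}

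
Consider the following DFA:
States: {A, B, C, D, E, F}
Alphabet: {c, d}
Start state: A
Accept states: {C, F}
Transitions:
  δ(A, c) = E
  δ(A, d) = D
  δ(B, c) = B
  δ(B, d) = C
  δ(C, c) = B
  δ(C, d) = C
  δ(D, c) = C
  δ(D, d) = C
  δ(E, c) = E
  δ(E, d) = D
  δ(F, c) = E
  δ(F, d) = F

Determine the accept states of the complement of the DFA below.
Complement accept states = All states \ Original accept states
= {A, B, C, D, E, F} \ {C, F}
{A, B, D, E}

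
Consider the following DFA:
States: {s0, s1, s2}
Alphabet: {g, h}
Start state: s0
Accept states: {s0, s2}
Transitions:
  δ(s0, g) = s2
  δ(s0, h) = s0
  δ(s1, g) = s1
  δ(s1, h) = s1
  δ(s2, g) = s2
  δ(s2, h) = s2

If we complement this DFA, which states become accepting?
Complement accept states = All states \ Original accept states
= {s0, s1, s2} \ {s0, s2}
{s1}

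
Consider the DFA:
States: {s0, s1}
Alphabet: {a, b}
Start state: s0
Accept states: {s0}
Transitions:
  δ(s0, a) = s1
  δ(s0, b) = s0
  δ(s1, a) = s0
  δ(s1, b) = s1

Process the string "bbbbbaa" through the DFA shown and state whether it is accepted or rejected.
Processing string "bbbbbaa":
  s0 --b--> s0
  s0 --b--> s0
  s0 --b--> s0
  s0 --b--> s0
  s0 --b--> s0
  s0 --a--> s1
  s1 --a--> s0
Final state: s0
Accept states: {s0}
Yes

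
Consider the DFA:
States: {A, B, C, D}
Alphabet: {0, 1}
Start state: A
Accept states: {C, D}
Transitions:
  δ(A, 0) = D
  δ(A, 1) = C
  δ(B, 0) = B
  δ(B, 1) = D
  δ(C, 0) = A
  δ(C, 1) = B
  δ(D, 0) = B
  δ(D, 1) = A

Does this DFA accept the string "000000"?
Processing string "000000":
  A --0--> D
  D --0--> B
  B --0--> B
  B --0--> B
  B --0--> B
  B --0--> B
Final state: B
Accept states: {C, D}
No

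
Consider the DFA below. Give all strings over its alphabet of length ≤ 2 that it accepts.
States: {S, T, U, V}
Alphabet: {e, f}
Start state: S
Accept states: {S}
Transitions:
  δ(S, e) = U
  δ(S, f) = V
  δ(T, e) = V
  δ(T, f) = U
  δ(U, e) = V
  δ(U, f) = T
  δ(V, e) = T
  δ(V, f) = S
ε, ff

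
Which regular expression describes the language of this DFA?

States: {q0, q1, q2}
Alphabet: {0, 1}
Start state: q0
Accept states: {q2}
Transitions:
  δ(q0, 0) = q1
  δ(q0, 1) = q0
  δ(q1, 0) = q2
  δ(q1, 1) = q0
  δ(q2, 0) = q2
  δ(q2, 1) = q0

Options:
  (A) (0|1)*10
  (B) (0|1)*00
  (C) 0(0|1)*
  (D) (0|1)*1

Check each option against the DFA on short strings; one disagreement eliminates an option:
  (A) (0|1)*10: on '00' the DFA goes q0 → q1 → q2 and accepts (q2 ∈ Accept), but the regex does not match it → eliminate
  (B) (0|1)*00: agrees with the DFA on every string of length ≤ 6
  (C) 0(0|1)*: on '0' the DFA goes q0 → q1 and rejects (q1 ∉ Accept), but the regex matches it → eliminate
  (D) (0|1)*1: on '1' the DFA goes q0 → q0 and rejects (q0 ∉ Accept), but the regex matches it → eliminate
Only (B) is consistent with the DFA.
(B) (0|1)*00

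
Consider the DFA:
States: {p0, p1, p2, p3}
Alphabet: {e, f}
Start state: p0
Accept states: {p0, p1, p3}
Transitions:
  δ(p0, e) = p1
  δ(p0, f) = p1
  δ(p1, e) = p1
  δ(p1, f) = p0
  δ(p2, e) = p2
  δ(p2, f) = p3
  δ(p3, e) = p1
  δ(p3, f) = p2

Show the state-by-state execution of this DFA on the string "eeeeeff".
read 'e': p0 → p1
  read 'e': p1 → p1
  read 'e': p1 → p1
  read 'e': p1 → p1
  read 'e': p1 → p1
  read 'f': p1 → p0
  read 'f': p0 → p1
p0 -> p1 -> p1 -> p1 -> p1 -> p1 -> p0 -> p1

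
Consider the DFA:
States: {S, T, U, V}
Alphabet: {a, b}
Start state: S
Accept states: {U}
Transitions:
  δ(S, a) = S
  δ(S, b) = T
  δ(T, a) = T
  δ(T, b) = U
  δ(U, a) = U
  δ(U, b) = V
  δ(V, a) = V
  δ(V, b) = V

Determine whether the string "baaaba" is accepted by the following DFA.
Processing string "baaaba":
  S --b--> T
  T --a--> T
  T --a--> T
  T --a--> T
  T --b--> U
  U --a--> U
Final state: U
Accept states: {U}
Yes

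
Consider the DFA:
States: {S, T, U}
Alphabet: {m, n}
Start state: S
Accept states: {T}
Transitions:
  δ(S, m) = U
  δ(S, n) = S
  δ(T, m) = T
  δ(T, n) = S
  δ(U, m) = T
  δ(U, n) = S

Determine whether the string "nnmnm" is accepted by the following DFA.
Processing string "nnmnm":
  S --n--> S
  S --n--> S
  S --m--> U
  U --n--> S
  S --m--> U
Final state: U
Accept states: {T}
No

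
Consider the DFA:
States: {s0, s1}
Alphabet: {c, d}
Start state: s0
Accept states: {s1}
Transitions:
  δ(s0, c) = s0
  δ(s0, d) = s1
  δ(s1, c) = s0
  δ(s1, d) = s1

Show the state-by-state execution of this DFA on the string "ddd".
read 'd': s0 → s1
  read 'd': s1 → s1
  read 'd': s1 → s1
s0 -> s1 -> s1 -> s1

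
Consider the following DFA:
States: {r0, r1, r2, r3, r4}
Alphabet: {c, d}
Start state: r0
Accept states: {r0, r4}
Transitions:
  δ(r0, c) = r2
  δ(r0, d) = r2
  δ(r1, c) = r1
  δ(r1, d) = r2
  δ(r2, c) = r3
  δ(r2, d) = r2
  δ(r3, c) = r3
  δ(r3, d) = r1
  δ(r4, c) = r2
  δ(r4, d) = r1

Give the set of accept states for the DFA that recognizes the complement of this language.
Complement accept states = All states \ Original accept states
= {r0, r1, r2, r3, r4} \ {r0, r4}
{r1, r2, r3}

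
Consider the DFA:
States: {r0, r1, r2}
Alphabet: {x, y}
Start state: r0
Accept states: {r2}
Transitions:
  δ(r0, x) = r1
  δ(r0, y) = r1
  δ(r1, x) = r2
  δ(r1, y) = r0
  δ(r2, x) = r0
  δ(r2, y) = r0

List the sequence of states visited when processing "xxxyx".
read 'x': r0 → r1
  read 'x': r1 → r2
  read 'x': r2 → r0
  read 'y': r0 → r1
  read 'x': r1 → r2
r0 -> r1 -> r2 -> r0 -> r1 -> r2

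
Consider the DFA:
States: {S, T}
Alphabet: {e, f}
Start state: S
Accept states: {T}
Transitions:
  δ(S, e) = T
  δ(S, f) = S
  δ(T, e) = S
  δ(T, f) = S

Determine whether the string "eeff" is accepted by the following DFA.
Processing string "eeff":
  S --e--> T
  T --e--> S
  S --f--> S
  S --f--> S
Final state: S
Accept states: {T}
No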